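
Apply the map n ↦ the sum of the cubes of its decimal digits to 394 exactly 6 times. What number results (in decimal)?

133

394 → 820
820 → 520
520 → 133
133 → 55
55 → 250
250 → 133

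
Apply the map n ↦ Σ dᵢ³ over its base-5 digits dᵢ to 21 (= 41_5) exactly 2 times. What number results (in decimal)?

35

21 = (4,1)_5 → 4³ + 1³ = 65
65 = (2,3,0)_5 → 2³ + 3³ + 0³ = 35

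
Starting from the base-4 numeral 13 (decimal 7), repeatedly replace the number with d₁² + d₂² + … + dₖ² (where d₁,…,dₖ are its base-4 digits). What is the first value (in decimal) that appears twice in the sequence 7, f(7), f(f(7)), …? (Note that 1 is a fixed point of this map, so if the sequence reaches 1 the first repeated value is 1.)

1

7 = (1,3)_4 → 1² + 3² = 1 + 9 = 10
10 = (2,2)_4 → 2² + 2² = 4 + 4 = 8
8 = (2,0)_4 → 2² + 0² = 4 + 0 = 4
4 = (1,0)_4 → 1² + 0² = 1 + 0 = 1  — reached the fixed point 1.
1 → 1, so 1 is the first repeated value.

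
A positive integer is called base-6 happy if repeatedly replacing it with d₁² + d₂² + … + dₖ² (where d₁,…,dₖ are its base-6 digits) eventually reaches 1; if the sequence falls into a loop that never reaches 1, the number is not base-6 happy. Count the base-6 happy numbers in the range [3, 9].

3: 3 → 9 → 10 → 17 → 29 → 41 → 26 → 20 → 13 → 5 → 25 → 17  (repeats 17)
4: 4 → 16 → 20 → 13 → 5 → 25 → 17 → 29 → 41 → 26 → 20  (repeats 20)
5: 5 → 25 → 17 → 29 → 41 → 26 → 20 → 13 → 5  (repeats 5)
6: 6 → 1  (reaches 1)
7: 7 → 2 → 4 → 16 → 20 → 13 → 5 → 25 → 17 → 29 → 41 → 26 → 20  (repeats 20)
8: 8 → 5 → 25 → 17 → 29 → 41 → 26 → 20 → 13 → 5  (repeats 5)
9: 9 → 10 → 17 → 29 → 41 → 26 → 20 → 13 → 5 → 25 → 17  (repeats 17)
base-6 happy: 6

1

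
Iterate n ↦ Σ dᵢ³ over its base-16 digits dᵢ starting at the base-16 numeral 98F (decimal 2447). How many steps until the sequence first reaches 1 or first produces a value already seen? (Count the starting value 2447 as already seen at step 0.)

6

2447 = (9,8,15)_16 → 9³ + 8³ + 15³ = 4616
4616 = (1,2,0,8)_16 → 1³ + 2³ + 0³ + 8³ = 521
521 = (2,0,9)_16 → 2³ + 0³ + 9³ = 737
737 = (2,14,1)_16 → 2³ + 14³ + 1³ = 2753
2753 = (10,12,1)_16 → 10³ + 12³ + 1³ = 2729
2729 = (10,10,9)_16 → 10³ + 10³ + 9³ = 2729  — 2729 repeats.
That took 6 steps.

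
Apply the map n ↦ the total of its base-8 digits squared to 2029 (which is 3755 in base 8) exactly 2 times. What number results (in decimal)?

2029 = (3,7,5,5)_8 → 3² + 7² + 5² + 5² = 9 + 49 + 25 + 25 = 108
108 = (1,5,4)_8 → 1² + 5² + 4² = 1 + 25 + 16 = 42

42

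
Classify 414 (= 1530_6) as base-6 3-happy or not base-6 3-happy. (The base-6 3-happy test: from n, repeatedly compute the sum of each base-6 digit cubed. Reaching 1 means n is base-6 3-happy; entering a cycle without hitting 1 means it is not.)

414 = (1,5,3,0)_6 → 1³ + 5³ + 3³ + 0³ = 153
153 = (4,1,3)_6 → 4³ + 1³ + 3³ = 92
92 = (2,3,2)_6 → 2³ + 3³ + 2³ = 43
43 = (1,1,1)_6 → 1³ + 1³ + 1³ = 3
3 = (3)_6 → 3³ = 27
27 = (4,3)_6 → 4³ + 3³ = 91
91 = (2,3,1)_6 → 2³ + 3³ + 1³ = 36
36 = (1,0,0)_6 → 1³ + 0³ + 0³ = 1  — reached 1.

base-6 3-happy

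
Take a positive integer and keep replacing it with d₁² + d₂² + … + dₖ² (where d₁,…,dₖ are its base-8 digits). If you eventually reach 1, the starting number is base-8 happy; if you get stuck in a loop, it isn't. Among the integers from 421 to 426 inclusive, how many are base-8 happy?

421: 421 → 77 → 27 → 18 → 8 → 1  — base-8 happy
422: 422 → 88 → 10 → 5 → 25 → 10  — not base-8 happy
423: 423 → 101 → 42 → 29 → 34 → 20 → 20  — not base-8 happy
424: 424 → 61 → 74 → 6 → 36 → 32 → 16 → 4 → 16  — not base-8 happy
425: 425 → 62 → 85 → 30 → 45 → 50 → 40 → 25 → 10 → 5 → 25  — not base-8 happy
426: 426 → 65 → 2 → 4 → 16 → 4  — not base-8 happy
base-8 happy: 421

1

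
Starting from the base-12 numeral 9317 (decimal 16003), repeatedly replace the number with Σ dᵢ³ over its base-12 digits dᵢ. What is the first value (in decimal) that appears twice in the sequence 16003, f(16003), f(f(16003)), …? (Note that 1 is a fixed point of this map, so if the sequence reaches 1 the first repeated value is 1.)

1539

16003 = (9,3,1,7)_12 → 9³ + 3³ + 1³ + 7³ = 729 + 27 + 1 + 343 = 1100
1100 = (7,7,8)_12 → 7³ + 7³ + 8³ = 343 + 343 + 512 = 1198
1198 = (8,3,10)_12 → 8³ + 3³ + 10³ = 512 + 27 + 1000 = 1539
1539 = (10,8,3)_12 → 10³ + 8³ + 3³ = 1000 + 512 + 27 = 1539  — 1539 already appeared earlier.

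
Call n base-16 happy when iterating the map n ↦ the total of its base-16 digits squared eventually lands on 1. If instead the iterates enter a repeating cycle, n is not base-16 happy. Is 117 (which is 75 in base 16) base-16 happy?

base-16 happy

117 = (7,5)_16 → 7² + 5² = 49 + 25 = 74
74 = (4,10)_16 → 4² + 10² = 16 + 100 = 116
116 = (7,4)_16 → 7² + 4² = 49 + 16 = 65
65 = (4,1)_16 → 4² + 1² = 16 + 1 = 17
17 = (1,1)_16 → 1² + 1² = 1 + 1 = 2
2 = (2)_16 → 2² = 4
4 = (4)_16 → 4² = 16
16 = (1,0)_16 → 1² + 0² = 1 + 0 = 1  — reached 1.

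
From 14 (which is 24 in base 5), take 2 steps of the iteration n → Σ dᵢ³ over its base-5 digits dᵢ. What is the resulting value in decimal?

80

14 = (2,4)_5 → 2³ + 4³ = 8 + 64 = 72
72 = (2,4,2)_5 → 2³ + 4³ + 2³ = 8 + 64 + 8 = 80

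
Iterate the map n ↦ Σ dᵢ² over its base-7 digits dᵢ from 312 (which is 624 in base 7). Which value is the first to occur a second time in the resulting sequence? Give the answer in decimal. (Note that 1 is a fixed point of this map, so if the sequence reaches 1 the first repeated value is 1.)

312 = (6,2,4)_7 → 6² + 2² + 4² = 36 + 4 + 16 = 56
56 = (1,1,0)_7 → 1² + 1² + 0² = 1 + 1 + 0 = 2
2 = (2)_7 → 2² = 4
4 = (4)_7 → 4² = 16
16 = (2,2)_7 → 2² + 2² = 4 + 4 = 8
8 = (1,1)_7 → 1² + 1² = 1 + 1 = 2  — 2 already appeared earlier.

2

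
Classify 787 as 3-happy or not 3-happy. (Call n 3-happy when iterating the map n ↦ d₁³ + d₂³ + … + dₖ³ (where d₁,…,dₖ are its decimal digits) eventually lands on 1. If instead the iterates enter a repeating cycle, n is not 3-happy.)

3-happy

787 → 7³ + 8³ + 7³ = 1198
1198 → 1³ + 1³ + 9³ + 8³ = 1243
1243 → 1³ + 2³ + 4³ + 3³ = 100
100 → 1³ + 0³ + 0³ = 1  — reached 1.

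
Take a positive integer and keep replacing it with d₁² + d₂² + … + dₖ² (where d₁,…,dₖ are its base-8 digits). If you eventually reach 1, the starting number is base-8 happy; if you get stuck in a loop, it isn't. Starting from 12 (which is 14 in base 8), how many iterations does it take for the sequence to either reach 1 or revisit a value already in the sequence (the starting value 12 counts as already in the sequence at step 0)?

5

12 = (1,4)_8 → 1² + 4² = 1 + 16 = 17
17 = (2,1)_8 → 2² + 1² = 4 + 1 = 5
5 = (5)_8 → 5² = 25
25 = (3,1)_8 → 3² + 1² = 9 + 1 = 10
10 = (1,2)_8 → 1² + 2² = 1 + 4 = 5  — 5 repeats.
That took 5 steps.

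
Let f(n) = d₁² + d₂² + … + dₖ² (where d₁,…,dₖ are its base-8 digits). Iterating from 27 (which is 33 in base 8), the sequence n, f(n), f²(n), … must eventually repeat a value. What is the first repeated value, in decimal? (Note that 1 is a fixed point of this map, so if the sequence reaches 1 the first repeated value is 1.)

1

27 = (3,3)_8 → 3² + 3² = 18
18 = (2,2)_8 → 2² + 2² = 8
8 = (1,0)_8 → 1² + 0² = 1  — reached the fixed point 1.
1 → 1, so 1 is the first repeated value.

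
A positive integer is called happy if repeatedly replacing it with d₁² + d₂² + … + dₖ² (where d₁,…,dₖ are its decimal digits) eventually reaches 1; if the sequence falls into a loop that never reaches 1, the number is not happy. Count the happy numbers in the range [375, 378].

375: 375 → 83 → 73 → 58 → 89 → 145 → 42 → 20 → 4 → 16 → 37 → 58  — not happy
376: 376 → 94 → 97 → 130 → 10 → 1  — happy
377: 377 → 107 → 50 → 25 → 29 → 85 → 89 → 145 → 42 → 20 → 4 → 16 → 37 → 58 → 89  — not happy
378: 378 → 122 → 9 → 81 → 65 → 61 → 37 → 58 → 89 → 145 → 42 → 20 → 4 → 16 → 37  — not happy
happy: 376

1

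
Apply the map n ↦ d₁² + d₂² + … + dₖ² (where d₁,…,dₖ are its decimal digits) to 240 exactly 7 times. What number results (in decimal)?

145

240 → 2² + 4² + 0² = 4 + 16 + 0 = 20
20 → 2² + 0² = 4 + 0 = 4
4 → 4² = 16
16 → 1² + 6² = 1 + 36 = 37
37 → 3² + 7² = 9 + 49 = 58
58 → 5² + 8² = 25 + 64 = 89
89 → 8² + 9² = 64 + 81 = 145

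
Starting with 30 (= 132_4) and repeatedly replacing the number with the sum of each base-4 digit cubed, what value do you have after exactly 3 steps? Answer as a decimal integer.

9

30 = (1,3,2)_4 → 1³ + 3³ + 2³ = 1 + 27 + 8 = 36
36 = (2,1,0)_4 → 2³ + 1³ + 0³ = 8 + 1 + 0 = 9
9 = (2,1)_4 → 2³ + 1³ = 8 + 1 = 9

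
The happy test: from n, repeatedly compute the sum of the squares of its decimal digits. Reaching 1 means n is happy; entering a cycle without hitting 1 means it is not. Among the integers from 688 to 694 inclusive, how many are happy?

688: 688 → 164 → 53 → 34 → 25 → 29 → 85 → 89 → 145 → 42 → 20 → 4 → 16 → 37 → 58 → 89  (repeats 89)
689: 689 → 181 → 66 → 72 → 53 → 34 → 25 → 29 → 85 → 89 → 145 → 42 → 20 → 4 → 16 → 37 → 58 → 89  (repeats 89)
690: 690 → 117 → 51 → 26 → 40 → 16 → 37 → 58 → 89 → 145 → 42 → 20 → 4 → 16  (repeats 16)
691: 691 → 118 → 66 → 72 → 53 → 34 → 25 → 29 → 85 → 89 → 145 → 42 → 20 → 4 → 16 → 37 → 58 → 89  (repeats 89)
692: 692 → 121 → 6 → 36 → 45 → 41 → 17 → 50 → 25 → 29 → 85 → 89 → 145 → 42 → 20 → 4 → 16 → 37 → 58 → 89  (repeats 89)
693: 693 → 126 → 41 → 17 → 50 → 25 → 29 → 85 → 89 → 145 → 42 → 20 → 4 → 16 → 37 → 58 → 89  (repeats 89)
694: 694 → 133 → 19 → 82 → 68 → 100 → 1  (reaches 1)
happy: 694

1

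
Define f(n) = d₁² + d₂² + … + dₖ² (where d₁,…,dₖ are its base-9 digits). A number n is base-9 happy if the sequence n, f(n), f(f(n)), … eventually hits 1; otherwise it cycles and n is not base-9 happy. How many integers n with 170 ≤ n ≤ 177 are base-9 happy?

170: 170 → 68 → 74 → 68  (repeats 68)
171: 171 → 5 → 25 → 53 → 89 → 65 → 53  (repeats 53)
172: 172 → 6 → 36 → 16 → 50 → 50  (repeats 50)
173: 173 → 9 → 1  (reaches 1)
174: 174 → 14 → 26 → 68 → 74 → 68  (repeats 68)
175: 175 → 21 → 13 → 17 → 65 → 53 → 89 → 65  (repeats 65)
176: 176 → 30 → 18 → 4 → 16 → 50 → 50  (repeats 50)
177: 177 → 41 → 41  (repeats 41)
base-9 happy: 173

1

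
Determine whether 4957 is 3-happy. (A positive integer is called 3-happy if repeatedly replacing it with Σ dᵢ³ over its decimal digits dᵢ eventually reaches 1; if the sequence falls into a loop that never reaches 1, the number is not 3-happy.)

4957 → 1261
1261 → 226
226 → 232
232 → 43
43 → 91
91 → 730
730 → 370
370 → 370  — 370 already seen; the sequence cycles without reaching 1.

not 3-happy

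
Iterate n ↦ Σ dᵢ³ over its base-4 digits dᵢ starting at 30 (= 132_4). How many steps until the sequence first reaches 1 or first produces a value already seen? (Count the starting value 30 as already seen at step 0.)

30 = (1,3,2)_4 → 1³ + 3³ + 2³ = 1 + 27 + 8 = 36
36 = (2,1,0)_4 → 2³ + 1³ + 0³ = 8 + 1 + 0 = 9
9 = (2,1)_4 → 2³ + 1³ = 8 + 1 = 9  — 9 repeats.
That took 3 steps.

3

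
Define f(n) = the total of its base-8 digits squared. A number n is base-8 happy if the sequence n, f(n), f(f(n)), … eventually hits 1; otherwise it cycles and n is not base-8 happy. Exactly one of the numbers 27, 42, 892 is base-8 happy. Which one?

27

27: 27 → 18 → 8 → 1  — reaches 1 (base-8 happy)
42: 42 → 29 → 34 → 20 → 20  — repeats 20 (not base-8 happy)
892: 892 → 91 → 19 → 13 → 26 → 13  — repeats 13 (not base-8 happy)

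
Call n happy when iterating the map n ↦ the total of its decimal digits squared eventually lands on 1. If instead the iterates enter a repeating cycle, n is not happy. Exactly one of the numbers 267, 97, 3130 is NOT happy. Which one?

267

267: 267 → 89 → 145 → 42 → 20 → 4 → 16 → 37 → 58 → 89  — repeats 89 (not happy)
97: 97 → 130 → 10 → 1  — reaches 1 (happy)
3130: 3130 → 19 → 82 → 68 → 100 → 1  — reaches 1 (happy)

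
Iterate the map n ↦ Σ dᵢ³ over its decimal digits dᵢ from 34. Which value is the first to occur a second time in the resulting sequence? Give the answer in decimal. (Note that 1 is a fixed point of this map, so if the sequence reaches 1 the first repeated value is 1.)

34 → 3³ + 4³ = 27 + 64 = 91
91 → 9³ + 1³ = 729 + 1 = 730
730 → 7³ + 3³ + 0³ = 343 + 27 + 0 = 370
370 → 3³ + 7³ + 0³ = 27 + 343 + 0 = 370  — 370 already appeared earlier.

370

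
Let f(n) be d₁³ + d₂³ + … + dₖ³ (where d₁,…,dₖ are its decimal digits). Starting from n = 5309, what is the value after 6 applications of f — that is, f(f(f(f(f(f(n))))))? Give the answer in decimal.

713

5309 → 881
881 → 1025
1025 → 134
134 → 92
92 → 737
737 → 713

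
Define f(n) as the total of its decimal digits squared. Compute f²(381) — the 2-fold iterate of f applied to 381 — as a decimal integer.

65

381 → 3² + 8² + 1² = 9 + 64 + 1 = 74
74 → 7² + 4² = 49 + 16 = 65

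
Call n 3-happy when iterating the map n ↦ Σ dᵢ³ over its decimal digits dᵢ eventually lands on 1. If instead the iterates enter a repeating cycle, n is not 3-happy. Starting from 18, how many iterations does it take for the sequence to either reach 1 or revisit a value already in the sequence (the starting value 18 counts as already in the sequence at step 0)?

3

18 → 1³ + 8³ = 513
513 → 5³ + 1³ + 3³ = 153
153 → 1³ + 5³ + 3³ = 153  — 153 repeats.
That took 3 steps.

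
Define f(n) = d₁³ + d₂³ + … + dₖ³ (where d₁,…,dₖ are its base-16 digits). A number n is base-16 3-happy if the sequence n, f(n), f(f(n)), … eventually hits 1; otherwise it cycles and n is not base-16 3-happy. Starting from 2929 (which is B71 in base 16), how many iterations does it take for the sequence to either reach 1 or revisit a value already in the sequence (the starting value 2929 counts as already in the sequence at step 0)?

11

2929 = (11,7,1)_16 → 11³ + 7³ + 1³ = 1331 + 343 + 1 = 1675
1675 = (6,8,11)_16 → 6³ + 8³ + 11³ = 216 + 512 + 1331 = 2059
2059 = (8,0,11)_16 → 8³ + 0³ + 11³ = 512 + 0 + 1331 = 1843
1843 = (7,3,3)_16 → 7³ + 3³ + 3³ = 343 + 27 + 27 = 397
397 = (1,8,13)_16 → 1³ + 8³ + 13³ = 1 + 512 + 2197 = 2710
2710 = (10,9,6)_16 → 10³ + 9³ + 6³ = 1000 + 729 + 216 = 1945
1945 = (7,9,9)_16 → 7³ + 9³ + 9³ = 343 + 729 + 729 = 1801
1801 = (7,0,9)_16 → 7³ + 0³ + 9³ = 343 + 0 + 729 = 1072
1072 = (4,3,0)_16 → 4³ + 3³ + 0³ = 64 + 27 + 0 = 91
91 = (5,11)_16 → 5³ + 11³ = 125 + 1331 = 1456
1456 = (5,11,0)_16 → 5³ + 11³ + 0³ = 125 + 1331 + 0 = 1456  — 1456 repeats.
That took 11 steps.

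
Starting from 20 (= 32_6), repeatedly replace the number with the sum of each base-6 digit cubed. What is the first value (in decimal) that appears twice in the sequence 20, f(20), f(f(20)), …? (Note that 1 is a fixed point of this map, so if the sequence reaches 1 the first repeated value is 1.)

190

20 = (3,2)_6 → 35
35 = (5,5)_6 → 250
250 = (1,0,5,4)_6 → 190
190 = (5,1,4)_6 → 190  — 190 already appeared earlier.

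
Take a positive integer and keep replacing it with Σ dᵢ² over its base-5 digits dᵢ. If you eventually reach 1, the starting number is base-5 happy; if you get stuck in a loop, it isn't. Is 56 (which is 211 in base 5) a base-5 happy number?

not base-5 happy

56 = (2,1,1)_5 → 2² + 1² + 1² = 4 + 1 + 1 = 6
6 = (1,1)_5 → 1² + 1² = 1 + 1 = 2
2 = (2)_5 → 2² = 4
4 = (4)_5 → 4² = 16
16 = (3,1)_5 → 3² + 1² = 9 + 1 = 10
10 = (2,0)_5 → 2² + 0² = 4 + 0 = 4  — 4 already seen; the sequence cycles without reaching 1.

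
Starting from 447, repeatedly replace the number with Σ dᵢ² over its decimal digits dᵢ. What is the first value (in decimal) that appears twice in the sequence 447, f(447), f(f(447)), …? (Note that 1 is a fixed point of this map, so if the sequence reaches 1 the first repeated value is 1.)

447 → 4² + 4² + 7² = 16 + 16 + 49 = 81
81 → 8² + 1² = 64 + 1 = 65
65 → 6² + 5² = 36 + 25 = 61
61 → 6² + 1² = 36 + 1 = 37
37 → 3² + 7² = 9 + 49 = 58
58 → 5² + 8² = 25 + 64 = 89
89 → 8² + 9² = 64 + 81 = 145
145 → 1² + 4² + 5² = 1 + 16 + 25 = 42
42 → 4² + 2² = 16 + 4 = 20
20 → 2² + 0² = 4 + 0 = 4
4 → 4² = 16
16 → 1² + 6² = 1 + 36 = 37  — 37 already appeared earlier.

37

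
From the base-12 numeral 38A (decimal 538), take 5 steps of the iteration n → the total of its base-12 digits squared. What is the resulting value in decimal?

538 = (3,8,10)_12 → 3² + 8² + 10² = 173
173 = (1,2,5)_12 → 1² + 2² + 5² = 30
30 = (2,6)_12 → 2² + 6² = 40
40 = (3,4)_12 → 3² + 4² = 25
25 = (2,1)_12 → 2² + 1² = 5

5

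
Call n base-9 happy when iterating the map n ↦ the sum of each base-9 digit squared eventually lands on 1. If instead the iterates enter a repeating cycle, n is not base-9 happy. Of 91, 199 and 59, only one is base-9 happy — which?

91: 91 → 3 → 9 → 1  — reaches 1 (base-9 happy)
199: 199 → 21 → 13 → 17 → 65 → 53 → 89 → 65  — repeats 65 (not base-9 happy)
59: 59 → 61 → 85 → 17 → 65 → 53 → 89 → 65  — repeats 65 (not base-9 happy)

91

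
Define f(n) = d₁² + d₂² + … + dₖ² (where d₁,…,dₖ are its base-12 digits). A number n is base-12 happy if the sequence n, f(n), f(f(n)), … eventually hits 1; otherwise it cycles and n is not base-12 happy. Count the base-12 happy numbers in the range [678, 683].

1

678: 678 → 116 → 145 → 2 → 4 → 16 → 17 → 26 → 8 → 64 → 41 → 34 → 104 → 128 → 164 → 66 → 61 → 26  — not base-12 happy
679: 679 → 129 → 181 → 11 → 121 → 101 → 89 → 74 → 40 → 25 → 5 → 25  — not base-12 happy
680: 680 → 144 → 1  — base-12 happy
681: 681 → 161 → 27 → 13 → 2 → 4 → 16 → 17 → 26 → 8 → 64 → 41 → 34 → 104 → 128 → 164 → 66 → 61 → 26  — not base-12 happy
682: 682 → 180 → 10 → 100 → 80 → 100  — not base-12 happy
683: 683 → 201 → 98 → 68 → 89 → 74 → 40 → 25 → 5 → 25  — not base-12 happy
base-12 happy: 680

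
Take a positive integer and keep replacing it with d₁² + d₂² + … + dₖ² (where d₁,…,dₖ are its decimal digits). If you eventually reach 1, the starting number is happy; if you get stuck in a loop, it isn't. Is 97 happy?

happy

97 → 9² + 7² = 130
130 → 1² + 3² + 0² = 10
10 → 1² + 0² = 1  — reached 1.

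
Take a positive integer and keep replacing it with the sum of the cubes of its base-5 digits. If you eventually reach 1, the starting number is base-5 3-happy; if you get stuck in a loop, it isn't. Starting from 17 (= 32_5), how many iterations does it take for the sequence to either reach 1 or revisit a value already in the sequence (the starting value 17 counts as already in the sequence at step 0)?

17 = (3,2)_5 → 3³ + 2³ = 27 + 8 = 35
35 = (1,2,0)_5 → 1³ + 2³ + 0³ = 1 + 8 + 0 = 9
9 = (1,4)_5 → 1³ + 4³ = 1 + 64 = 65
65 = (2,3,0)_5 → 2³ + 3³ + 0³ = 8 + 27 + 0 = 35  — 35 repeats.
That took 4 steps.

4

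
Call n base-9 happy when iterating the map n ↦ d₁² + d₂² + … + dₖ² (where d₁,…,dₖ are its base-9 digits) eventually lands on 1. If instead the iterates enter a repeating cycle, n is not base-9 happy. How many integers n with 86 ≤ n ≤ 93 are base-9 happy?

86: 86 → 26 → 68 → 74 → 68  — not base-9 happy
87: 87 → 37 → 17 → 65 → 53 → 89 → 65  — not base-9 happy
88: 88 → 50 → 50  — not base-9 happy
89: 89 → 65 → 53 → 89  — not base-9 happy
90: 90 → 2 → 4 → 16 → 50 → 50  — not base-9 happy
91: 91 → 3 → 9 → 1  — base-9 happy
92: 92 → 6 → 36 → 16 → 50 → 50  — not base-9 happy
93: 93 → 11 → 5 → 25 → 53 → 89 → 65 → 53  — not base-9 happy
base-9 happy: 91

1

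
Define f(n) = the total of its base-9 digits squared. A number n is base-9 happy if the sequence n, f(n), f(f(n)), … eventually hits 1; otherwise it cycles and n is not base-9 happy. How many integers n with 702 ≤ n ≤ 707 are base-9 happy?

702: 702 → 100 → 6 → 36 → 16 → 50 → 50  — not base-9 happy
703: 703 → 101 → 9 → 1  — base-9 happy
704: 704 → 104 → 30 → 18 → 4 → 16 → 50 → 50  — not base-9 happy
705: 705 → 109 → 11 → 5 → 25 → 53 → 89 → 65 → 53  — not base-9 happy
706: 706 → 116 → 74 → 68 → 74  — not base-9 happy
707: 707 → 125 → 81 → 1  — base-9 happy
base-9 happy: 703, 707

2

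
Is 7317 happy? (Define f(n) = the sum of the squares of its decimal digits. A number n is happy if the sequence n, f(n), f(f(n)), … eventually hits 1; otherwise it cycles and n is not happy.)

not happy

7317 → 7² + 3² + 1² + 7² = 108
108 → 1² + 0² + 8² = 65
65 → 6² + 5² = 61
61 → 6² + 1² = 37
37 → 3² + 7² = 58
58 → 5² + 8² = 89
89 → 8² + 9² = 145
145 → 1² + 4² + 5² = 42
42 → 4² + 2² = 20
20 → 2² + 0² = 4
4 → 4² = 16
16 → 1² + 6² = 37  — 37 already seen; the sequence cycles without reaching 1.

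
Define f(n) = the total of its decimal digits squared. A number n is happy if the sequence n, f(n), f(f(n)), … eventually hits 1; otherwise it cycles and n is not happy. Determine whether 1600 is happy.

1600 → 1² + 6² + 0² + 0² = 37
37 → 3² + 7² = 58
58 → 5² + 8² = 89
89 → 8² + 9² = 145
145 → 1² + 4² + 5² = 42
42 → 4² + 2² = 20
20 → 2² + 0² = 4
4 → 4² = 16
16 → 1² + 6² = 37  — 37 already seen; the sequence cycles without reaching 1.

not happy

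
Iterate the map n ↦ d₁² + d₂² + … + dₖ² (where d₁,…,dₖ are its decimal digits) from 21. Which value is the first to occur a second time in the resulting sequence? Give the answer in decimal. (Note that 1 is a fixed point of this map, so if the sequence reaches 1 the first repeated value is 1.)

21 → 2² + 1² = 4 + 1 = 5
5 → 5² = 25
25 → 2² + 5² = 4 + 25 = 29
29 → 2² + 9² = 4 + 81 = 85
85 → 8² + 5² = 64 + 25 = 89
89 → 8² + 9² = 64 + 81 = 145
145 → 1² + 4² + 5² = 1 + 16 + 25 = 42
42 → 4² + 2² = 16 + 4 = 20
20 → 2² + 0² = 4 + 0 = 4
4 → 4² = 16
16 → 1² + 6² = 1 + 36 = 37
37 → 3² + 7² = 9 + 49 = 58
58 → 5² + 8² = 25 + 64 = 89  — 89 already appeared earlier.

89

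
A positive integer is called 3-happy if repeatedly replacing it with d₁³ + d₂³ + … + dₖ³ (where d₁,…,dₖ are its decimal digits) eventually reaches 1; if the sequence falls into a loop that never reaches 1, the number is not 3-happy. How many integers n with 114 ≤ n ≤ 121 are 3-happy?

114: 114 → 66 → 432 → 99 → 1458 → 702 → 351 → 153 → 153  — not 3-happy
115: 115 → 127 → 352 → 160 → 217 → 352  — not 3-happy
116: 116 → 218 → 521 → 134 → 92 → 737 → 713 → 371 → 371  — not 3-happy
117: 117 → 345 → 216 → 225 → 141 → 66 → 432 → 99 → 1458 → 702 → 351 → 153 → 153  — not 3-happy
118: 118 → 514 → 190 → 730 → 370 → 370  — not 3-happy
119: 119 → 731 → 371 → 371  — not 3-happy
120: 120 → 9 → 729 → 1080 → 513 → 153 → 153  — not 3-happy
121: 121 → 10 → 1  — 3-happy
3-happy: 121

1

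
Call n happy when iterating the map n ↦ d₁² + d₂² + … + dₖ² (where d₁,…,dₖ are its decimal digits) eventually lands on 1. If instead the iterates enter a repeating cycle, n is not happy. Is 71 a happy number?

71 → 7² + 1² = 50
50 → 5² + 0² = 25
25 → 2² + 5² = 29
29 → 2² + 9² = 85
85 → 8² + 5² = 89
89 → 8² + 9² = 145
145 → 1² + 4² + 5² = 42
42 → 4² + 2² = 20
20 → 2² + 0² = 4
4 → 4² = 16
16 → 1² + 6² = 37
37 → 3² + 7² = 58
58 → 5² + 8² = 89  — 89 already seen; the sequence cycles without reaching 1.

not happy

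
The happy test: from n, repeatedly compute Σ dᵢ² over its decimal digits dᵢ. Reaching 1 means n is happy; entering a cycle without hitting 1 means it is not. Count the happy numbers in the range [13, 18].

1

13: 13 → 10 → 1  (reaches 1)
14: 14 → 17 → 50 → 25 → 29 → 85 → 89 → 145 → 42 → 20 → 4 → 16 → 37 → 58 → 89  (repeats 89)
15: 15 → 26 → 40 → 16 → 37 → 58 → 89 → 145 → 42 → 20 → 4 → 16  (repeats 16)
16: 16 → 37 → 58 → 89 → 145 → 42 → 20 → 4 → 16  (repeats 16)
17: 17 → 50 → 25 → 29 → 85 → 89 → 145 → 42 → 20 → 4 → 16 → 37 → 58 → 89  (repeats 89)
18: 18 → 65 → 61 → 37 → 58 → 89 → 145 → 42 → 20 → 4 → 16 → 37  (repeats 37)
happy: 13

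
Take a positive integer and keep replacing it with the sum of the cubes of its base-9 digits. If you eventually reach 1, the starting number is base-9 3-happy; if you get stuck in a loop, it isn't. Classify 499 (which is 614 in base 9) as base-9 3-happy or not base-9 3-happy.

499 = (6,1,4)_9 → 6³ + 1³ + 4³ = 216 + 1 + 64 = 281
281 = (3,4,2)_9 → 3³ + 4³ + 2³ = 27 + 64 + 8 = 99
99 = (1,2,0)_9 → 1³ + 2³ + 0³ = 1 + 8 + 0 = 9
9 = (1,0)_9 → 1³ + 0³ = 1 + 0 = 1  — reached 1.

base-9 3-happy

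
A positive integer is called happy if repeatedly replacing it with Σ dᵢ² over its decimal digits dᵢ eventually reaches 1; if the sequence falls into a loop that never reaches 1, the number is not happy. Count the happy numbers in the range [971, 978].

971: 971 → 131 → 11 → 2 → 4 → 16 → 37 → 58 → 89 → 145 → 42 → 20 → 4  (repeats 4)
972: 972 → 134 → 26 → 40 → 16 → 37 → 58 → 89 → 145 → 42 → 20 → 4 → 16  (repeats 16)
973: 973 → 139 → 91 → 82 → 68 → 100 → 1  (reaches 1)
974: 974 → 146 → 53 → 34 → 25 → 29 → 85 → 89 → 145 → 42 → 20 → 4 → 16 → 37 → 58 → 89  (repeats 89)
975: 975 → 155 → 51 → 26 → 40 → 16 → 37 → 58 → 89 → 145 → 42 → 20 → 4 → 16  (repeats 16)
976: 976 → 166 → 73 → 58 → 89 → 145 → 42 → 20 → 4 → 16 → 37 → 58  (repeats 58)
977: 977 → 179 → 131 → 11 → 2 → 4 → 16 → 37 → 58 → 89 → 145 → 42 → 20 → 4  (repeats 4)
978: 978 → 194 → 98 → 145 → 42 → 20 → 4 → 16 → 37 → 58 → 89 → 145  (repeats 145)
happy: 973

1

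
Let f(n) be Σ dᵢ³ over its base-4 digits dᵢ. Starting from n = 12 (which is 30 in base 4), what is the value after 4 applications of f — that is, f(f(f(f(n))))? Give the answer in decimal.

12 = (3,0)_4 → 3³ + 0³ = 27
27 = (1,2,3)_4 → 1³ + 2³ + 3³ = 36
36 = (2,1,0)_4 → 2³ + 1³ + 0³ = 9
9 = (2,1)_4 → 2³ + 1³ = 9

9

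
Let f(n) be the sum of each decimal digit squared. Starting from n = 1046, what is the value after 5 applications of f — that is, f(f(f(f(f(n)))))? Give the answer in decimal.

85

1046 → 1² + 0² + 4² + 6² = 1 + 0 + 16 + 36 = 53
53 → 5² + 3² = 25 + 9 = 34
34 → 3² + 4² = 9 + 16 = 25
25 → 2² + 5² = 4 + 25 = 29
29 → 2² + 9² = 4 + 81 = 85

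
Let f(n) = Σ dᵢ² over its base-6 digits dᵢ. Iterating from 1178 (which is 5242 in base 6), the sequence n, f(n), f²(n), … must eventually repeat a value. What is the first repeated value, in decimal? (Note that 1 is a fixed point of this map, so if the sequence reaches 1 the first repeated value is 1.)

1178 = (5,2,4,2)_6 → 5² + 2² + 4² + 2² = 25 + 4 + 16 + 4 = 49
49 = (1,2,1)_6 → 1² + 2² + 1² = 1 + 4 + 1 = 6
6 = (1,0)_6 → 1² + 0² = 1 + 0 = 1  — reached the fixed point 1.
1 → 1, so 1 is the first repeated value.

1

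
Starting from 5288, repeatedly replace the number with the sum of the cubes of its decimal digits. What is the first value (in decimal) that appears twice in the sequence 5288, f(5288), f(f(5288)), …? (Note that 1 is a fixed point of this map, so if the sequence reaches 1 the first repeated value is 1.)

5288 → 5³ + 2³ + 8³ + 8³ = 125 + 8 + 512 + 512 = 1157
1157 → 1³ + 1³ + 5³ + 7³ = 1 + 1 + 125 + 343 = 470
470 → 4³ + 7³ + 0³ = 64 + 343 + 0 = 407
407 → 4³ + 0³ + 7³ = 64 + 0 + 343 = 407  — 407 already appeared earlier.

407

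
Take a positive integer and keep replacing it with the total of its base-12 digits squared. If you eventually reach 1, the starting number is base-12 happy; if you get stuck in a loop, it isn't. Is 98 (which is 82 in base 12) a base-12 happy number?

98 = (8,2)_12 → 68
68 = (5,8)_12 → 89
89 = (7,5)_12 → 74
74 = (6,2)_12 → 40
40 = (3,4)_12 → 25
25 = (2,1)_12 → 5
5 = (5)_12 → 25  — 25 already seen; the sequence cycles without reaching 1.

not base-12 happy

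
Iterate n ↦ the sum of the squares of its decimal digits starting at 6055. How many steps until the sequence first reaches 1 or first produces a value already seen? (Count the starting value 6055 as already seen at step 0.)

3

6055 → 6² + 0² + 5² + 5² = 86
86 → 8² + 6² = 100
100 → 1² + 0² + 0² = 1  — reached 1.
That took 3 steps.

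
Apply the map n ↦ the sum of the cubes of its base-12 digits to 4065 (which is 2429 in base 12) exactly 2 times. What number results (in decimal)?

593

4065 = (2,4,2,9)_12 → 2³ + 4³ + 2³ + 9³ = 809
809 = (5,7,5)_12 → 5³ + 7³ + 5³ = 593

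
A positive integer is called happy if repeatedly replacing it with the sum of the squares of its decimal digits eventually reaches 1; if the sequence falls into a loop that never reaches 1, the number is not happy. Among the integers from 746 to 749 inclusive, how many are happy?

1

746: 746 → 101 → 2 → 4 → 16 → 37 → 58 → 89 → 145 → 42 → 20 → 4  (repeats 4)
747: 747 → 114 → 18 → 65 → 61 → 37 → 58 → 89 → 145 → 42 → 20 → 4 → 16 → 37  (repeats 37)
748: 748 → 129 → 86 → 100 → 1  (reaches 1)
749: 749 → 146 → 53 → 34 → 25 → 29 → 85 → 89 → 145 → 42 → 20 → 4 → 16 → 37 → 58 → 89  (repeats 89)
happy: 748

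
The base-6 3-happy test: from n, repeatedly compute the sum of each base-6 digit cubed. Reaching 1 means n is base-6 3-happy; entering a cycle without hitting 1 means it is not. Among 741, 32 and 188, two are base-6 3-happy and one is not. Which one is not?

741: 741 → 89 → 141 → 179 → 314 → 81 → 36 → 1  — reaches 1 (base-6 3-happy)
32: 32 → 133 → 92 → 43 → 3 → 27 → 91 → 36 → 1  — reaches 1 (base-6 3-happy)
188: 188 → 134 → 99 → 99  — repeats 99 (not base-6 3-happy)

188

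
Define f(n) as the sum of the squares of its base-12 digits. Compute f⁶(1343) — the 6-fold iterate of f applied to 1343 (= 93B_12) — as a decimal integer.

1343 = (9,3,11)_12 → 9² + 3² + 11² = 81 + 9 + 121 = 211
211 = (1,5,7)_12 → 1² + 5² + 7² = 1 + 25 + 49 = 75
75 = (6,3)_12 → 6² + 3² = 36 + 9 = 45
45 = (3,9)_12 → 3² + 9² = 9 + 81 = 90
90 = (7,6)_12 → 7² + 6² = 49 + 36 = 85
85 = (7,1)_12 → 7² + 1² = 49 + 1 = 50

50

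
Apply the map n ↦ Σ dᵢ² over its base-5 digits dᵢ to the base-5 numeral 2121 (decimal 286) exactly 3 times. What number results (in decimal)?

16

286 = (2,1,2,1)_5 → 2² + 1² + 2² + 1² = 4 + 1 + 4 + 1 = 10
10 = (2,0)_5 → 2² + 0² = 4 + 0 = 4
4 = (4)_5 → 4² = 16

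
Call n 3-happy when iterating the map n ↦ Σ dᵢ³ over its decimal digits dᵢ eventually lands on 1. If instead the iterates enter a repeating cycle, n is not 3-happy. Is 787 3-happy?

787 → 1198
1198 → 1243
1243 → 100
100 → 1  — reached 1.

3-happy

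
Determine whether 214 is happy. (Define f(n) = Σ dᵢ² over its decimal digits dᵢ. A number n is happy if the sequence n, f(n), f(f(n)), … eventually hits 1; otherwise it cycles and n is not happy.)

214 → 2² + 1² + 4² = 21
21 → 2² + 1² = 5
5 → 5² = 25
25 → 2² + 5² = 29
29 → 2² + 9² = 85
85 → 8² + 5² = 89
89 → 8² + 9² = 145
145 → 1² + 4² + 5² = 42
42 → 4² + 2² = 20
20 → 2² + 0² = 4
4 → 4² = 16
16 → 1² + 6² = 37
37 → 3² + 7² = 58
58 → 5² + 8² = 89  — 89 already seen; the sequence cycles without reaching 1.

not happy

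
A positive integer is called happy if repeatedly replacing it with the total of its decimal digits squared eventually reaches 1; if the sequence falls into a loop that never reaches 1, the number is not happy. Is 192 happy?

happy

192 → 1² + 9² + 2² = 86
86 → 8² + 6² = 100
100 → 1² + 0² + 0² = 1  — reached 1.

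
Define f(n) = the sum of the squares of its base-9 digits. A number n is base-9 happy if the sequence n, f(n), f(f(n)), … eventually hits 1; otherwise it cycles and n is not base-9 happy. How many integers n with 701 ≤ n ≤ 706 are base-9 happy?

1

701: 701 → 153 → 65 → 53 → 89 → 65  (repeats 65)
702: 702 → 100 → 6 → 36 → 16 → 50 → 50  (repeats 50)
703: 703 → 101 → 9 → 1  (reaches 1)
704: 704 → 104 → 30 → 18 → 4 → 16 → 50 → 50  (repeats 50)
705: 705 → 109 → 11 → 5 → 25 → 53 → 89 → 65 → 53  (repeats 53)
706: 706 → 116 → 74 → 68 → 74  (repeats 74)
base-9 happy: 703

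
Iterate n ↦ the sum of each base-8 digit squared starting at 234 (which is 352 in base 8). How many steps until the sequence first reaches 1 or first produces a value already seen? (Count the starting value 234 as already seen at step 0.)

3

234 = (3,5,2)_8 → 3² + 5² + 2² = 9 + 25 + 4 = 38
38 = (4,6)_8 → 4² + 6² = 16 + 36 = 52
52 = (6,4)_8 → 6² + 4² = 36 + 16 = 52  — 52 repeats.
That took 3 steps.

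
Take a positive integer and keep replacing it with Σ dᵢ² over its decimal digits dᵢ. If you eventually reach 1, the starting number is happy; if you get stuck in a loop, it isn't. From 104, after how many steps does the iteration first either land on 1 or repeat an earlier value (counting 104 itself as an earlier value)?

104 → 1² + 0² + 4² = 1 + 0 + 16 = 17
17 → 1² + 7² = 1 + 49 = 50
50 → 5² + 0² = 25 + 0 = 25
25 → 2² + 5² = 4 + 25 = 29
29 → 2² + 9² = 4 + 81 = 85
85 → 8² + 5² = 64 + 25 = 89
89 → 8² + 9² = 64 + 81 = 145
145 → 1² + 4² + 5² = 1 + 16 + 25 = 42
42 → 4² + 2² = 16 + 4 = 20
20 → 2² + 0² = 4 + 0 = 4
4 → 4² = 16
16 → 1² + 6² = 1 + 36 = 37
37 → 3² + 7² = 9 + 49 = 58
58 → 5² + 8² = 25 + 64 = 89  — 89 repeats.
That took 14 steps.

14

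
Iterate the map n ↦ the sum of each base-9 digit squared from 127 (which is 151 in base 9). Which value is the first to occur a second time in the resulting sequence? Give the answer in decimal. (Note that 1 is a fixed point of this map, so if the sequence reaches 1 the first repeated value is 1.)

1

127 = (1,5,1)_9 → 27
27 = (3,0)_9 → 9
9 = (1,0)_9 → 1  — reached the fixed point 1.
1 → 1, so 1 is the first repeated value.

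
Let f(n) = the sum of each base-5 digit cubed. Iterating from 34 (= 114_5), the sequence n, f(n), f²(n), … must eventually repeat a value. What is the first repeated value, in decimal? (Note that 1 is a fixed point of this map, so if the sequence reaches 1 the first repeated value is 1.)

34 = (1,1,4)_5 → 66
66 = (2,3,1)_5 → 36
36 = (1,2,1)_5 → 10
10 = (2,0)_5 → 8
8 = (1,3)_5 → 28
28 = (1,0,3)_5 → 28  — 28 already appeared earlier.

28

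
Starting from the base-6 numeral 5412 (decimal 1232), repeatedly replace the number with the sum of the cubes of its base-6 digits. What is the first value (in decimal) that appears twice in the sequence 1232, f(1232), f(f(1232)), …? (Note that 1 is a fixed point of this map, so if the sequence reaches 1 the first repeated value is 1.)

73

1232 = (5,4,1,2)_6 → 198
198 = (5,3,0)_6 → 152
152 = (4,1,2)_6 → 73
73 = (2,0,1)_6 → 9
9 = (1,3)_6 → 28
28 = (4,4)_6 → 128
128 = (3,3,2)_6 → 62
62 = (1,4,2)_6 → 73  — 73 already appeared earlier.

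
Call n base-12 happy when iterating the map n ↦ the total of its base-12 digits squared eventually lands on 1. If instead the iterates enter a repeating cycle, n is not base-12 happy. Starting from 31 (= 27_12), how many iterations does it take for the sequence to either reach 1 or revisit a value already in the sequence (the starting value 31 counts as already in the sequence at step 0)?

12

31 = (2,7)_12 → 2² + 7² = 53
53 = (4,5)_12 → 4² + 5² = 41
41 = (3,5)_12 → 3² + 5² = 34
34 = (2,10)_12 → 2² + 10² = 104
104 = (8,8)_12 → 8² + 8² = 128
128 = (10,8)_12 → 10² + 8² = 164
164 = (1,1,8)_12 → 1² + 1² + 8² = 66
66 = (5,6)_12 → 5² + 6² = 61
61 = (5,1)_12 → 5² + 1² = 26
26 = (2,2)_12 → 2² + 2² = 8
8 = (8)_12 → 8² = 64
64 = (5,4)_12 → 5² + 4² = 41  — 41 repeats.
That took 12 steps.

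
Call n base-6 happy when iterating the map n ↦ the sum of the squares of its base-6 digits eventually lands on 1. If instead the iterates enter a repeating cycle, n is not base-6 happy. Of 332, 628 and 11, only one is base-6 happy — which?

332: 332 → 15 → 13 → 5 → 25 → 17 → 29 → 41 → 26 → 20 → 13  — repeats 13 (not base-6 happy)
628: 628 → 49 → 6 → 1  — reaches 1 (base-6 happy)
11: 11 → 26 → 20 → 13 → 5 → 25 → 17 → 29 → 41 → 26  — repeats 26 (not base-6 happy)

628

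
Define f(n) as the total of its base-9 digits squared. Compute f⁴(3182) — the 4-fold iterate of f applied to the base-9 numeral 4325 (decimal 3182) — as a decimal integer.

3182 = (4,3,2,5)_9 → 4² + 3² + 2² + 5² = 16 + 9 + 4 + 25 = 54
54 = (6,0)_9 → 6² + 0² = 36 + 0 = 36
36 = (4,0)_9 → 4² + 0² = 16 + 0 = 16
16 = (1,7)_9 → 1² + 7² = 1 + 49 = 50

50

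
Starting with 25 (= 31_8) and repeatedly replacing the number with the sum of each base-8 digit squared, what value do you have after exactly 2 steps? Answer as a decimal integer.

25 = (3,1)_8 → 3² + 1² = 9 + 1 = 10
10 = (1,2)_8 → 1² + 2² = 1 + 4 = 5

5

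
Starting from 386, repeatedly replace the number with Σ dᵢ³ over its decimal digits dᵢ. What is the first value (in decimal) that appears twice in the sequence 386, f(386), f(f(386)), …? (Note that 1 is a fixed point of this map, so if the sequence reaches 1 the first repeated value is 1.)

386 → 3³ + 8³ + 6³ = 27 + 512 + 216 = 755
755 → 7³ + 5³ + 5³ = 343 + 125 + 125 = 593
593 → 5³ + 9³ + 3³ = 125 + 729 + 27 = 881
881 → 8³ + 8³ + 1³ = 512 + 512 + 1 = 1025
1025 → 1³ + 0³ + 2³ + 5³ = 1 + 0 + 8 + 125 = 134
134 → 1³ + 3³ + 4³ = 1 + 27 + 64 = 92
92 → 9³ + 2³ = 729 + 8 = 737
737 → 7³ + 3³ + 7³ = 343 + 27 + 343 = 713
713 → 7³ + 1³ + 3³ = 343 + 1 + 27 = 371
371 → 3³ + 7³ + 1³ = 27 + 343 + 1 = 371  — 371 already appeared earlier.

371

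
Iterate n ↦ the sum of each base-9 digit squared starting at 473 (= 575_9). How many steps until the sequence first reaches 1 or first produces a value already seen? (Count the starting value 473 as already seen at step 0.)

7

473 = (5,7,5)_9 → 5² + 7² + 5² = 99
99 = (1,2,0)_9 → 1² + 2² + 0² = 5
5 = (5)_9 → 5² = 25
25 = (2,7)_9 → 2² + 7² = 53
53 = (5,8)_9 → 5² + 8² = 89
89 = (1,0,8)_9 → 1² + 0² + 8² = 65
65 = (7,2)_9 → 7² + 2² = 53  — 53 repeats.
That took 7 steps.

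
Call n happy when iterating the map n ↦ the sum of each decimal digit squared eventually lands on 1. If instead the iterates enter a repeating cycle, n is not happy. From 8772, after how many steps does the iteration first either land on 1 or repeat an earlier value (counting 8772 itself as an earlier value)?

8772 → 8² + 7² + 7² + 2² = 166
166 → 1² + 6² + 6² = 73
73 → 7² + 3² = 58
58 → 5² + 8² = 89
89 → 8² + 9² = 145
145 → 1² + 4² + 5² = 42
42 → 4² + 2² = 20
20 → 2² + 0² = 4
4 → 4² = 16
16 → 1² + 6² = 37
37 → 3² + 7² = 58  — 58 repeats.
That took 11 steps.

11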